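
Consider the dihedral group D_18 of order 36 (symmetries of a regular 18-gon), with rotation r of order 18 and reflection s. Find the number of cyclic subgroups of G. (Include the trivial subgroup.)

Each element a generates a cyclic subgroup ⟨a⟩; distinct elements may generate the same one (a cyclic group of order d has φ(d) generators).
Cyclic subgroups by order — order 1: 1; order 2: 19; order 3: 1; order 6: 1; order 9: 1; order 18: 1.
Total: 24.

24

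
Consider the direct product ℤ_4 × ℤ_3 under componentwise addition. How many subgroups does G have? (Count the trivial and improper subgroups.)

|G| = 12, so by Lagrange every subgroup order divides 12. Divisors: 1, 2, 3, 4, 6, 12.
Subgroups by order — order 1: 1; order 2: 1; order 3: 1; order 4: 1; order 6: 1; order 12: 1.
Total: 1 + 1 + 1 + 1 + 1 + 1 = 6.

6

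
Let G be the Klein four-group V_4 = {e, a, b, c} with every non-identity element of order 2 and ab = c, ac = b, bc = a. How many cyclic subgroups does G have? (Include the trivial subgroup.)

A cyclic subgroup of order d is generated by each of its φ(d) elements of order d, so the cyclic subgroups of order d number (#elements of order d)/φ(d).
Cyclic subgroups by order — order 1: 1; order 2: 3.
Total: 4.

4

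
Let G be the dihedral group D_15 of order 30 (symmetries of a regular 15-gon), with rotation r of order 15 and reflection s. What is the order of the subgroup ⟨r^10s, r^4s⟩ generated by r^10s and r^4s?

10

|⟨r^10s⟩| = 2 and |⟨r^4s⟩| = 2, so |H| is a multiple of lcm(2, 2) = 2 and divides |G| = 30.
Closing under the operation: H = {e, r^3, r^6, r^9, r^12, rs, r^4s, r^7s, r^10s, r^13s}, so |H| = 10.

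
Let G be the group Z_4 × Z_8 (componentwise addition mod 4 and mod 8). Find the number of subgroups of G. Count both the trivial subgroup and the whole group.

22

|G| = 32, so by Lagrange every subgroup order divides 32. Divisors: 1, 2, 4, 8, 16, 32.
Subgroups by order — order 1: 1; order 2: 3; order 4: 7; order 8: 7; order 16: 3; order 32: 1.
Total: 1 + 3 + 7 + 7 + 3 + 1 = 22.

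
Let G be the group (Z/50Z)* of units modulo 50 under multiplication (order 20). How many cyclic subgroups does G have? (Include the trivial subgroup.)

A cyclic subgroup of order d is generated by each of its φ(d) elements of order d, so the cyclic subgroups of order d number (#elements of order d)/φ(d).
Cyclic subgroups by order — order 1: 1; order 2: 1; order 4: 1; order 5: 1; order 10: 1; order 20: 1.
Total: 6.

6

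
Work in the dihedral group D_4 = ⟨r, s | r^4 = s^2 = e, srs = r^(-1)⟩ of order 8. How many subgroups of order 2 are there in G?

|G| = 8 and 2 | 8, so subgroups of order 2 are possible by Lagrange.
The subgroups of order 2 are: {e, r^2}; {e, r^2s}; {e, r^3s}; {e, rs}; … (5 in all).
So G has 5 subgroups of order 2.

5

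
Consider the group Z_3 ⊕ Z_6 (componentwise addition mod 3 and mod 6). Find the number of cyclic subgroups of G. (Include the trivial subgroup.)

10

A cyclic subgroup of order d is generated by each of its φ(d) elements of order d, so the cyclic subgroups of order d number (#elements of order d)/φ(d).
Cyclic subgroups by order — order 1: 1; order 2: 1; order 3: 4; order 6: 4.
Total: 10.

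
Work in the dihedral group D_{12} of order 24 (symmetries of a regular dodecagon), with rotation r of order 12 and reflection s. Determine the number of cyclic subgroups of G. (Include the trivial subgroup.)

Each element a generates a cyclic subgroup ⟨a⟩; distinct elements may generate the same one (a cyclic group of order d has φ(d) generators).
Cyclic subgroups by order — order 1: 1; order 2: 13; order 3: 1; order 4: 1; order 6: 1; order 12: 1.
Total: 18.

18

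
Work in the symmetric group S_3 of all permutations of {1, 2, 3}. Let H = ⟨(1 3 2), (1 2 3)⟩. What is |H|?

|⟨(1 3 2)⟩| = 3 and |⟨(1 2 3)⟩| = 3, so |H| is a multiple of lcm(3, 3) = 3 and divides |G| = 6.
Closing under the operation: H = {e, (1 2 3), (1 3 2)}, so |H| = 3.

3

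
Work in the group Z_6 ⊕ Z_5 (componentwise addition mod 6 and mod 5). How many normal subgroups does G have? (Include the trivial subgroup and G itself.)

8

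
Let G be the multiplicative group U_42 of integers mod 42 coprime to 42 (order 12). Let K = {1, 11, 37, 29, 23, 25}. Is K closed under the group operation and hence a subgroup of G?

Yes

|K| = 6 divides |G| = 12, consistent with Lagrange.
K contains the identity, every element's inverse is in K, and K is closed under ·: it is a subgroup.
In fact K = ⟨23⟩.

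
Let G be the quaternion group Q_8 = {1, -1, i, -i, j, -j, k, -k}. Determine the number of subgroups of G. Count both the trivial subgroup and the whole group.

6

|G| = 8, so by Lagrange every subgroup order divides 8. Divisors: 1, 2, 4, 8.
Subgroups by order — order 1: 1; order 2: 1; order 4: 3; order 8: 1.
Total: 1 + 1 + 3 + 1 = 6.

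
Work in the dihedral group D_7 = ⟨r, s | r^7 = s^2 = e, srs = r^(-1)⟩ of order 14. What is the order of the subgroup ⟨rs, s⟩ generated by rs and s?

14

|⟨rs⟩| = 2 and |⟨s⟩| = 2, so |H| is a multiple of lcm(2, 2) = 2 and divides |G| = 14.
Closing {rs, s} under the group operation gives all of G, so |H| = 14.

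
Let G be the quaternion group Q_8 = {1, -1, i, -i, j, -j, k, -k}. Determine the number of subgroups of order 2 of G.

1

|G| = 8 and 2 | 8, so subgroups of order 2 are possible by Lagrange.
The subgroups of order 2 are: {1, -1}.
So G has 1 subgroup of order 2.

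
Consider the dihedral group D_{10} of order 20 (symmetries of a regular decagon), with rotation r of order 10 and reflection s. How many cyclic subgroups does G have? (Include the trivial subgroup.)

Each element a generates a cyclic subgroup ⟨a⟩; distinct elements may generate the same one (a cyclic group of order d has φ(d) generators).
Cyclic subgroups by order — order 1: 1; order 2: 11; order 5: 1; order 10: 1.
Total: 14.

14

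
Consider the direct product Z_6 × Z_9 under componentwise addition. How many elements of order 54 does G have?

An element (a,b) has order lcm(ord(a), ord(b)); count pairs with lcm equal to 54.
Enumerating gives 0 such elements.

0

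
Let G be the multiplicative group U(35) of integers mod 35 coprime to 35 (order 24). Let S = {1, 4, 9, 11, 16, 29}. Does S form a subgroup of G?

|S| = 6 divides |G| = 24, consistent with Lagrange.
S contains the identity, every element's inverse is in S, and S is closed under ·: it is a subgroup.
In fact S = ⟨4⟩.

Yes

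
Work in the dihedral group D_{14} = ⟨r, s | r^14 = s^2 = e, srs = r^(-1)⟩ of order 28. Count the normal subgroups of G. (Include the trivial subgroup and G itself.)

7

G has 28 subgroups. Checking conjugation-invariance by order — order 1: 1/1 normal; order 2: 1/15 normal; order 4: 0/7 normal; order 7: 1/1 normal; order 14: 3/3 normal; order 28: 1/1 normal.
Total normal subgroups: 7.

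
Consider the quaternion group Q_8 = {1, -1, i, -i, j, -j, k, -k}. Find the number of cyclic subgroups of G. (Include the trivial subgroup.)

5

Group the elements of G by the cyclic subgroup they generate; each cyclic subgroup of order d accounts for φ(d) elements.
Cyclic subgroups by order — order 1: 1; order 2: 1; order 4: 3.
Total: 5.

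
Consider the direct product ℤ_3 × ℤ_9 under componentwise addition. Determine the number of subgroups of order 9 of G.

4

|G| = 27 and 9 | 27, so subgroups of order 9 are possible by Lagrange.
The subgroups of order 9 are: {(0,0), (0,1), (0,2), (0,3), (0,4), (0,5), (0,6), (0,7), (0,8)}; {(0,0), (0,3), (0,6), (1,0), (1,3), (1,6), (2,0), (2,3), (2,6)}; {(0,0), (0,3), (0,6), (1,1), (1,4), (1,7), (2,2), (2,5), (2,8)}; {(0,0), (0,3), (0,6), (1,2), (1,5), (1,8), (2,1), (2,4), (2,7)}.
So G has 4 subgroups of order 9.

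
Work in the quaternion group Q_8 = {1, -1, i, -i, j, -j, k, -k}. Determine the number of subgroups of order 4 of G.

3

|G| = 8 and 4 | 8, so subgroups of order 4 are possible by Lagrange.
The subgroups of order 4 are: {1, -1, i, -i}; {1, -1, j, -j}; {1, -1, k, -k}.
So G has 3 subgroups of order 4.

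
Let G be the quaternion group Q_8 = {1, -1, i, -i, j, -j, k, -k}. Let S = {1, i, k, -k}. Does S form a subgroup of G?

No

i ∈ S but its inverse -i ∉ S, so S is not a subgroup.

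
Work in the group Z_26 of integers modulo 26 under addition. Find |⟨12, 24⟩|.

|⟨12⟩| = 13 and |⟨24⟩| = 13, so |H| is a multiple of lcm(13, 13) = 13 and divides |G| = 26.
Closing under the operation: H = {0, 2, 4, 6, 8, 10, 12, 14, 16, 18, 20, 22, 24}, so |H| = 13.

13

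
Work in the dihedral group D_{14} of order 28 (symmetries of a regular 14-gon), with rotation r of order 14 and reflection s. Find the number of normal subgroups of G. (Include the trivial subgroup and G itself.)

G has 28 subgroups. Checking conjugation-invariance by order — order 1: 1/1 normal; order 2: 1/15 normal; order 4: 0/7 normal; order 7: 1/1 normal; order 14: 3/3 normal; order 28: 1/1 normal.
Total normal subgroups: 7.

7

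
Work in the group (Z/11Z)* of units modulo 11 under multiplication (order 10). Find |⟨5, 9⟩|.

|⟨5⟩| = 5 and |⟨9⟩| = 5, so |H| is a multiple of lcm(5, 5) = 5 and divides |G| = 10.
Closing under the operation: H = {1, 3, 4, 5, 9}, so |H| = 5.

5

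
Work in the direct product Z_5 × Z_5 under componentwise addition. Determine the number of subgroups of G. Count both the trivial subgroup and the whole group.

8

|G| = 25, so by Lagrange every subgroup order divides 25. Divisors: 1, 5, 25.
Subgroups by order — order 1: 1; order 5: 6; order 25: 1.
Total: 1 + 6 + 1 = 8.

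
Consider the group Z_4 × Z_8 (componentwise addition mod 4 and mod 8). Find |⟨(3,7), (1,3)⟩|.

|⟨(3,7)⟩| = 8 and |⟨(1,3)⟩| = 8, so |H| is a multiple of lcm(8, 8) = 8 and divides |G| = 32.
Closing under the operation: H = {(0,0), (0,2), (0,4), (0,6), (1,1), (1,3), (1,5), (1,7), (2,0), (2,2), (2,4), (2,6), (3,1), (3,3), (3,5), (3,7)}, so |H| = 16.

16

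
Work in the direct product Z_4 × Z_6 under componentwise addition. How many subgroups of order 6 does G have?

3

|G| = 24 and 6 | 24, so subgroups of order 6 are possible by Lagrange.
The subgroups of order 6 are: {(0,0), (0,1), (0,2), (0,3), (0,4), (0,5)}; {(0,0), (0,2), (0,4), (2,0), (2,2), (2,4)}; {(0,0), (0,2), (0,4), (2,1), (2,3), (2,5)}.
So G has 3 subgroups of order 6.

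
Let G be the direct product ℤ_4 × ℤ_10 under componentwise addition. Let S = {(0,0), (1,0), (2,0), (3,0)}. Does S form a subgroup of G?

Yes

|S| = 4 divides |G| = 40, consistent with Lagrange.
S contains the identity, every element's inverse is in S, and S is closed under +: it is a subgroup.
In fact S = ⟨(1,0)⟩.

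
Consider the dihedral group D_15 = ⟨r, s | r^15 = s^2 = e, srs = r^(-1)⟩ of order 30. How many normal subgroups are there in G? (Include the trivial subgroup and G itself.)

5

G has 28 subgroups. Checking conjugation-invariance by order — order 1: 1/1 normal; order 2: 0/15 normal; order 3: 1/1 normal; order 5: 1/1 normal; order 6: 0/5 normal; order 10: 0/3 normal; order 15: 1/1 normal; order 30: 1/1 normal.
Total normal subgroups: 5.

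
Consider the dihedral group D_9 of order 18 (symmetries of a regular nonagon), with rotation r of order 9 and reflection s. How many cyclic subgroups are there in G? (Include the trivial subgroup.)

12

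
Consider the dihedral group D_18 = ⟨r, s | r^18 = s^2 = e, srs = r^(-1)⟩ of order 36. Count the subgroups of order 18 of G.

3

|G| = 36 and 18 | 36, so subgroups of order 18 are possible by Lagrange.
The subgroups of order 18 are: {e, r, r^2, r^3, r^4, r^5, r^6, r^7, r^8, r^9, r^10, r^11, r^12, r^13, r^14, r^15, r^16, r^17}; {e, r^2, r^4, r^6, r^8, r^10, r^12, r^14, r^16, s, r^2s, r^4s, r^6s, r^8s, r^10s, r^12s, r^14s, r^16s}; {e, r^2, r^4, r^6, r^8, r^10, r^12, r^14, r^16, rs, r^3s, r^5s, r^7s, r^9s, r^11s, r^13s, r^15s, r^17s}.
So G has 3 subgroups of order 18.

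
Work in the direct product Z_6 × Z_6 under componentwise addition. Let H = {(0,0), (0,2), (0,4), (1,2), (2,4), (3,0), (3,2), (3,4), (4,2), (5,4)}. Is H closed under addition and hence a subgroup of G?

No

|H| = 10 does not divide |G| = 36, so by Lagrange H is not a subgroup.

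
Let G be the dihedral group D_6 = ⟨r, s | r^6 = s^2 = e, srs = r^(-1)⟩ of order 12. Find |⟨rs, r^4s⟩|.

4

|⟨rs⟩| = 2 and |⟨r^4s⟩| = 2, so |H| is a multiple of lcm(2, 2) = 2 and divides |G| = 12.
Closing under the operation: H = {e, r^3, rs, r^4s}, so |H| = 4.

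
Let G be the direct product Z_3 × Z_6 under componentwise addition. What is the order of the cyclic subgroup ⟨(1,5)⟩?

The order of (1,5) in Z_3 × Z_6 is lcm(ord(1) in Z_3, ord(5) in Z_6).
ord(1) = 3 and ord(5) = 6, so |⟨(1,5)⟩| = lcm(3, 6) = 6.

6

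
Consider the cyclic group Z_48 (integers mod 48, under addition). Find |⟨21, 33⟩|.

16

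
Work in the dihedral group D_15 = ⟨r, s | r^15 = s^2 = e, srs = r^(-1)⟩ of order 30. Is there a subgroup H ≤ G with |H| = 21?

21 does not divide |G| = 30, so by Lagrange no subgroup of order 21 exists.

No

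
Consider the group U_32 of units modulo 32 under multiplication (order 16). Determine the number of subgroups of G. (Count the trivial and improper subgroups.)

11

|G| = 16, so by Lagrange every subgroup order divides 16. Divisors: 1, 2, 4, 8, 16.
Subgroups by order — order 1: 1; order 2: 3; order 4: 3; order 8: 3; order 16: 1.
Total: 1 + 3 + 3 + 3 + 1 = 11.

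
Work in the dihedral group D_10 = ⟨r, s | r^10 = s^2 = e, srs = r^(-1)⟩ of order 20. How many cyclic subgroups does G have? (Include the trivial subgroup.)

14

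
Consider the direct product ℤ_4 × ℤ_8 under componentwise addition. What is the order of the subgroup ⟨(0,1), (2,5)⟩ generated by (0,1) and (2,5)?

|⟨(0,1)⟩| = 8 and |⟨(2,5)⟩| = 8, so |H| is a multiple of lcm(8, 8) = 8 and divides |G| = 32.
Closing under the operation: H = {(0,0), (0,1), (0,2), (0,3), (0,4), (0,5), (0,6), (0,7), (2,0), (2,1), (2,2), (2,3), (2,4), (2,5), (2,6), (2,7)}, so |H| = 16.

16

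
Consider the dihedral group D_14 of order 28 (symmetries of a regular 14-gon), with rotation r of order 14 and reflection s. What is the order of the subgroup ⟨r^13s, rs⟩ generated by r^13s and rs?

14

|⟨r^13s⟩| = 2 and |⟨rs⟩| = 2, so |H| is a multiple of lcm(2, 2) = 2 and divides |G| = 28.
Closing under the operation: H = {e, r^2, r^4, r^6, r^8, r^10, r^12, rs, r^3s, r^5s, r^7s, r^9s, r^11s, r^13s}, so |H| = 14.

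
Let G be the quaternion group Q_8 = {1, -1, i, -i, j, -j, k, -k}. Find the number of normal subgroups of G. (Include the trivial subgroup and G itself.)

6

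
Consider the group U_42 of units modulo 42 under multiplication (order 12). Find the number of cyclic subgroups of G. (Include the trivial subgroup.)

Each element a generates a cyclic subgroup ⟨a⟩; distinct elements may generate the same one (a cyclic group of order d has φ(d) generators).
Cyclic subgroups by order — order 1: 1; order 2: 3; order 3: 1; order 6: 3.
Total: 8.

8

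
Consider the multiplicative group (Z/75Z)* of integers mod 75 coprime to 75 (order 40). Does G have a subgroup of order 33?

33 does not divide |G| = 40, so by Lagrange no subgroup of order 33 exists.

No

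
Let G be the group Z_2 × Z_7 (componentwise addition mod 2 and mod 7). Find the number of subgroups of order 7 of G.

1

|G| = 14 and 7 | 14, so subgroups of order 7 are possible by Lagrange.
The subgroups of order 7 are: {(0,0), (0,1), (0,2), (0,3), (0,4), (0,5), (0,6)}.
So G has 1 subgroup of order 7.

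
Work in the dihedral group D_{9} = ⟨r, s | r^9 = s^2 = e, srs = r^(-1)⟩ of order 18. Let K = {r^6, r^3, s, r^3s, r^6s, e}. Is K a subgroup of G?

Yes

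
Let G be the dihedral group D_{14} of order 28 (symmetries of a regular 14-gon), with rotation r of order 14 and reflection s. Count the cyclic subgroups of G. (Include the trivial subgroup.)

18

A cyclic subgroup of order d is generated by each of its φ(d) elements of order d, so the cyclic subgroups of order d number (#elements of order d)/φ(d).
Cyclic subgroups by order — order 1: 1; order 2: 15; order 7: 1; order 14: 1.
Total: 18.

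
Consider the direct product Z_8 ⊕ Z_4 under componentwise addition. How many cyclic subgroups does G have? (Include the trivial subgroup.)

14

Each element a generates a cyclic subgroup ⟨a⟩; distinct elements may generate the same one (a cyclic group of order d has φ(d) generators).
Cyclic subgroups by order — order 1: 1; order 2: 3; order 4: 6; order 8: 4.
Total: 14.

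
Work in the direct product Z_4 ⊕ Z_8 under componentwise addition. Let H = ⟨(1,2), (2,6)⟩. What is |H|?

16

|⟨(1,2)⟩| = 4 and |⟨(2,6)⟩| = 4, so |H| is a multiple of lcm(4, 4) = 4 and divides |G| = 32.
Closing under the operation: H = {(0,0), (0,2), (0,4), (0,6), (1,0), (1,2), (1,4), (1,6), (2,0), (2,2), (2,4), (2,6), (3,0), (3,2), (3,4), (3,6)}, so |H| = 16.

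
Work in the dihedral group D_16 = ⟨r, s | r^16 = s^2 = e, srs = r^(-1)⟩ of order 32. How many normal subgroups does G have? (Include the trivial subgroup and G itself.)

G has 36 subgroups. Checking conjugation-invariance by order — order 1: 1/1 normal; order 2: 1/17 normal; order 4: 1/9 normal; order 8: 1/5 normal; order 16: 3/3 normal; order 32: 1/1 normal.
Total normal subgroups: 8.

8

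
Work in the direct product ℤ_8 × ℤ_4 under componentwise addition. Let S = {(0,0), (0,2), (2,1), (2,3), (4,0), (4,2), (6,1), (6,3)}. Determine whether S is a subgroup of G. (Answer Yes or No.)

|S| = 8 divides |G| = 32, consistent with Lagrange.
S contains the identity, every element's inverse is in S, and S is closed under +: it is a subgroup.

Yes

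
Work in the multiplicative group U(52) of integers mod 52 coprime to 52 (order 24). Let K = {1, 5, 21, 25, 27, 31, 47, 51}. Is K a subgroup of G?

|K| = 8 divides |G| = 24, consistent with Lagrange.
K contains the identity, every element's inverse is in K, and K is closed under ·: it is a subgroup.

Yes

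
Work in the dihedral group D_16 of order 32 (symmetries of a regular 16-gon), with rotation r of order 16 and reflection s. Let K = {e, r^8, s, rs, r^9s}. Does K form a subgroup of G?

No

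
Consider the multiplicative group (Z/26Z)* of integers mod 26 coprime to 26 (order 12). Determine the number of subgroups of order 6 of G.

1

|G| = 12 and 6 | 12, so subgroups of order 6 are possible by Lagrange.
The subgroups of order 6 are: {1, 3, 9, 17, 23, 25}.
So G has 1 subgroup of order 6.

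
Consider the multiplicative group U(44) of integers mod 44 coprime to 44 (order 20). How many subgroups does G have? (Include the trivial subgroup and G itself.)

10

|G| = 20, so by Lagrange every subgroup order divides 20. Divisors: 1, 2, 4, 5, 10, 20.
Subgroups by order — order 1: 1; order 2: 3; order 4: 1; order 5: 1; order 10: 3; order 20: 1.
Total: 1 + 3 + 1 + 1 + 3 + 1 = 10.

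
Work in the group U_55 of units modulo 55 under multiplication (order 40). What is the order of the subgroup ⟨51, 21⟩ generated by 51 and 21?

|⟨51⟩| = 10 and |⟨21⟩| = 2, so |H| is a multiple of lcm(10, 2) = 10 and divides |G| = 40.
Closing under the operation: H = {1, 6, 16, 21, 26, 31, 36, 41, 46, 51}, so |H| = 10.

10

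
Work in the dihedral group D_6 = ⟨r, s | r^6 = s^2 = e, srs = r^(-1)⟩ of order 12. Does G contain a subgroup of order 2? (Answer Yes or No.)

Yes

2 | 12. A subgroup of order 2 is {e, r^2s}.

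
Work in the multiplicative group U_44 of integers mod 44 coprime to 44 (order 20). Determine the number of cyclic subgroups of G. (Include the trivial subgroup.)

A cyclic subgroup of order d is generated by each of its φ(d) elements of order d, so the cyclic subgroups of order d number (#elements of order d)/φ(d).
Cyclic subgroups by order — order 1: 1; order 2: 3; order 5: 1; order 10: 3.
Total: 8.

8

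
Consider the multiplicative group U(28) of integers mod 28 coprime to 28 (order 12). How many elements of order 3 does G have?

2

The elements of order 3 are: 9, 25.
That's 2.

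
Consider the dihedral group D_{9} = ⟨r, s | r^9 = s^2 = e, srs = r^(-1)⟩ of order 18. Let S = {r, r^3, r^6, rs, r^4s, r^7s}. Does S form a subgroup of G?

No

The identity e ∉ S, so S is not a subgroup.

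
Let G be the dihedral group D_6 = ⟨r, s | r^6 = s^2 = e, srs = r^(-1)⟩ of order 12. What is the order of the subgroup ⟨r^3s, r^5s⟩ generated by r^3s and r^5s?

|⟨r^3s⟩| = 2 and |⟨r^5s⟩| = 2, so |H| is a multiple of lcm(2, 2) = 2 and divides |G| = 12.
Closing under the operation: H = {e, r^2, r^4, rs, r^3s, r^5s}, so |H| = 6.

6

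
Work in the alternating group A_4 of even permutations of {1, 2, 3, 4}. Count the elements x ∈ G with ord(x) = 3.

The elements of order 3 are: (2 3 4), (2 4 3), (1 2 3), (1 2 4), (1 3 2), (1 3 4), (1 4 2), (1 4 3).
That's 8.

8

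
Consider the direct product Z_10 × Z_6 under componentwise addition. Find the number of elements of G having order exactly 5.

An element (a,b) has order lcm(ord(a), ord(b)); count pairs with lcm equal to 5.
Enumerating gives 4 such elements.

4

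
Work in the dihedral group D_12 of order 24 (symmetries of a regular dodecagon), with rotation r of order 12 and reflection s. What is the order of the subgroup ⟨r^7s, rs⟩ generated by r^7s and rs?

4

|⟨r^7s⟩| = 2 and |⟨rs⟩| = 2, so |H| is a multiple of lcm(2, 2) = 2 and divides |G| = 24.
Closing under the operation: H = {e, r^6, rs, r^7s}, so |H| = 4.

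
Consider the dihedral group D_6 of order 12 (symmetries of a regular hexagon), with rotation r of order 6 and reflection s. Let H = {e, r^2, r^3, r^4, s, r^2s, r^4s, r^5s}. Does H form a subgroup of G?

No

|H| = 8 does not divide |G| = 12, so by Lagrange H is not a subgroup.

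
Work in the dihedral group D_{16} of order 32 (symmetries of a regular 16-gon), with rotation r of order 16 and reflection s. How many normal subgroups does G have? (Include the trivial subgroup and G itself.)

G has 36 subgroups. Checking conjugation-invariance by order — order 1: 1/1 normal; order 2: 1/17 normal; order 4: 1/9 normal; order 8: 1/5 normal; order 16: 3/3 normal; order 32: 1/1 normal.
Total normal subgroups: 8.

8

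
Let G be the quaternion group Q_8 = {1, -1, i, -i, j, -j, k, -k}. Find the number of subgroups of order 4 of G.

3

|G| = 8 and 4 | 8, so subgroups of order 4 are possible by Lagrange.
The subgroups of order 4 are: {1, -1, i, -i}; {1, -1, j, -j}; {1, -1, k, -k}.
So G has 3 subgroups of order 4.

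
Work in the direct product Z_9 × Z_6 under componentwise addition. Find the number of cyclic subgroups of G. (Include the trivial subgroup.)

A cyclic subgroup of order d is generated by each of its φ(d) elements of order d, so the cyclic subgroups of order d number (#elements of order d)/φ(d).
Cyclic subgroups by order — order 1: 1; order 2: 1; order 3: 4; order 6: 4; order 9: 3; order 18: 3.
Total: 16.

16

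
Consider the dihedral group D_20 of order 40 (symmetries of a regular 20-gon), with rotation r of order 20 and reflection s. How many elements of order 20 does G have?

8

The elements of order 20 are: r, r^3, r^7, r^9, r^11, r^13, r^17, r^19.
That's 8.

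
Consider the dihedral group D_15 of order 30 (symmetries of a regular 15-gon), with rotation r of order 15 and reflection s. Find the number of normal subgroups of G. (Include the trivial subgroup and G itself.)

5

G has 28 subgroups. Checking conjugation-invariance by order — order 1: 1/1 normal; order 2: 0/15 normal; order 3: 1/1 normal; order 5: 1/1 normal; order 6: 0/5 normal; order 10: 0/3 normal; order 15: 1/1 normal; order 30: 1/1 normal.
Total normal subgroups: 5.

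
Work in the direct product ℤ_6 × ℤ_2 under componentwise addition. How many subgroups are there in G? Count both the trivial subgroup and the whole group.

10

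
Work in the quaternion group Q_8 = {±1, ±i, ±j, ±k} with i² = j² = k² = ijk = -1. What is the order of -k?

4

Computing powers of -k: the smallest k with (-k)^k = e is k = 4.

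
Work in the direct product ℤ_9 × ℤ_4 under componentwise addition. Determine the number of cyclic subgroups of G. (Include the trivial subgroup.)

Each element a generates a cyclic subgroup ⟨a⟩; distinct elements may generate the same one (a cyclic group of order d has φ(d) generators).
Cyclic subgroups by order — order 1: 1; order 2: 1; order 3: 1; order 4: 1; order 6: 1; order 9: 1; order 12: 1; order 18: 1; order 36: 1.
Total: 9.

9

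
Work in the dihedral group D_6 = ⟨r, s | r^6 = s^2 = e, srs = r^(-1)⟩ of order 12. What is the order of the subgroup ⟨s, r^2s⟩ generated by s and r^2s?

|⟨s⟩| = 2 and |⟨r^2s⟩| = 2, so |H| is a multiple of lcm(2, 2) = 2 and divides |G| = 12.
Closing under the operation: H = {e, r^2, r^4, s, r^2s, r^4s}, so |H| = 6.

6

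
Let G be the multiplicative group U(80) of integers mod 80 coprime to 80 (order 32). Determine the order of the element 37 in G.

Compute successive powers of 37 mod 80: 37, 9, 13, 1; 37^4 ≡ 1 (mod 80).
So |⟨37⟩| = 4.

4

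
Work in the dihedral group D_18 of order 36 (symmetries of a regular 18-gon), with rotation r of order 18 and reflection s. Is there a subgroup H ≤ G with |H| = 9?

9 | 36. A subgroup of order 9 is {e, r^2, r^4, r^6, r^8, r^10, r^12, r^14, r^16}.

Yes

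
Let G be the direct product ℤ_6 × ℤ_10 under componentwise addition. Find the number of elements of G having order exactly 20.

0

An element (a,b) has order lcm(ord(a), ord(b)); count pairs with lcm equal to 20.
Enumerating gives 0 such elements.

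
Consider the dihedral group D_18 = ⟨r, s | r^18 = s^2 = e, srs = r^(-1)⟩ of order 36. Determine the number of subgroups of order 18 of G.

|G| = 36 and 18 | 36, so subgroups of order 18 are possible by Lagrange.
The subgroups of order 18 are: {e, r, r^2, r^3, r^4, r^5, r^6, r^7, r^8, r^9, r^10, r^11, r^12, r^13, r^14, r^15, r^16, r^17}; {e, r^2, r^4, r^6, r^8, r^10, r^12, r^14, r^16, s, r^2s, r^4s, r^6s, r^8s, r^10s, r^12s, r^14s, r^16s}; {e, r^2, r^4, r^6, r^8, r^10, r^12, r^14, r^16, rs, r^3s, r^5s, r^7s, r^9s, r^11s, r^13s, r^15s, r^17s}.
So G has 3 subgroups of order 18.

3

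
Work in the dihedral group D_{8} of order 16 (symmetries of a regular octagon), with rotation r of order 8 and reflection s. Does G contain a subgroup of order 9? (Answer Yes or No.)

No

9 does not divide |G| = 16, so by Lagrange no subgroup of order 9 exists.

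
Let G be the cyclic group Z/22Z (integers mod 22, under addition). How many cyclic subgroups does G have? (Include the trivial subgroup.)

A cyclic subgroup of order d is generated by each of its φ(d) elements of order d, so the cyclic subgroups of order d number (#elements of order d)/φ(d).
Cyclic subgroups by order — order 1: 1; order 2: 1; order 11: 1; order 22: 1.
Total: 4.

4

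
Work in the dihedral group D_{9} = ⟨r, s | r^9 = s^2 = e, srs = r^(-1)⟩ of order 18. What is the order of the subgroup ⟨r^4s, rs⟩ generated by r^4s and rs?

6

|⟨r^4s⟩| = 2 and |⟨rs⟩| = 2, so |H| is a multiple of lcm(2, 2) = 2 and divides |G| = 18.
Closing under the operation: H = {e, r^3, r^6, rs, r^4s, r^7s}, so |H| = 6.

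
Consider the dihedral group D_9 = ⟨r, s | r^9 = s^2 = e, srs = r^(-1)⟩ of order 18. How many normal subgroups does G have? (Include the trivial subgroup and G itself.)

4

G has 16 subgroups. Checking conjugation-invariance by order — order 1: 1/1 normal; order 2: 0/9 normal; order 3: 1/1 normal; order 6: 0/3 normal; order 9: 1/1 normal; order 18: 1/1 normal.
Total normal subgroups: 4.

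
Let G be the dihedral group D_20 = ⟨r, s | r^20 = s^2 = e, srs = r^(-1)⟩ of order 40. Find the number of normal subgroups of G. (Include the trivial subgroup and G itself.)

9

G has 48 subgroups. Checking conjugation-invariance by order — order 1: 1/1 normal; order 2: 1/21 normal; order 4: 1/11 normal; order 5: 1/1 normal; order 8: 0/5 normal; order 10: 1/5 normal; order 20: 3/3 normal; order 40: 1/1 normal.
Total normal subgroups: 9.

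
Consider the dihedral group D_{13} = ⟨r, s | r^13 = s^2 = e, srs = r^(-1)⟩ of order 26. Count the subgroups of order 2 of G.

|G| = 26 and 2 | 26, so subgroups of order 2 are possible by Lagrange.
The subgroups of order 2 are: {e, r^10s}; {e, r^11s}; {e, r^12s}; {e, r^2s}; … (13 in all).
So G has 13 subgroups of order 2.

13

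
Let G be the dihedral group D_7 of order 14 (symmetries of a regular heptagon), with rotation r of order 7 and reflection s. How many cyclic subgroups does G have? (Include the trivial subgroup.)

Group the elements of G by the cyclic subgroup they generate; each cyclic subgroup of order d accounts for φ(d) elements.
Cyclic subgroups by order — order 1: 1; order 2: 7; order 7: 1.
Total: 9.

9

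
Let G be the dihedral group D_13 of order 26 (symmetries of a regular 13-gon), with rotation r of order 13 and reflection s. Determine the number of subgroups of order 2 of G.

13

|G| = 26 and 2 | 26, so subgroups of order 2 are possible by Lagrange.
The subgroups of order 2 are: {e, r^10s}; {e, r^11s}; {e, r^12s}; {e, r^2s}; … (13 in all).
So G has 13 subgroups of order 2.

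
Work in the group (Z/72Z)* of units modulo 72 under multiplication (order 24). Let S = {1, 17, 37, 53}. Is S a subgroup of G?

Yes

|S| = 4 divides |G| = 24, consistent with Lagrange.
S contains the identity, every element's inverse is in S, and S is closed under ·: it is a subgroup.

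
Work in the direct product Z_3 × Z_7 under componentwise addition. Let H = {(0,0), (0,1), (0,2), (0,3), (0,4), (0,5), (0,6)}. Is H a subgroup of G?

|H| = 7 divides |G| = 21, consistent with Lagrange.
H contains the identity, every element's inverse is in H, and H is closed under +: it is a subgroup.
In fact H = ⟨(0,1)⟩.

Yes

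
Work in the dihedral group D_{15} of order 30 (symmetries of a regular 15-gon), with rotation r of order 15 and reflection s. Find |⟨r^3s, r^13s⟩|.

|⟨r^3s⟩| = 2 and |⟨r^13s⟩| = 2, so |H| is a multiple of lcm(2, 2) = 2 and divides |G| = 30.
Closing under the operation: H = {e, r^5, r^10, r^3s, r^8s, r^13s}, so |H| = 6.

6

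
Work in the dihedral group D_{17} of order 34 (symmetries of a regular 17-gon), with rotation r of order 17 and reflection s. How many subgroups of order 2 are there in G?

|G| = 34 and 2 | 34, so subgroups of order 2 are possible by Lagrange.
The subgroups of order 2 are: {e, r^10s}; {e, r^11s}; {e, r^12s}; {e, r^13s}; … (17 in all).
So G has 17 subgroups of order 2.

17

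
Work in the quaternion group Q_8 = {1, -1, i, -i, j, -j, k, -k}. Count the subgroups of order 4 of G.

|G| = 8 and 4 | 8, so subgroups of order 4 are possible by Lagrange.
The subgroups of order 4 are: {1, -1, i, -i}; {1, -1, j, -j}; {1, -1, k, -k}.
So G has 3 subgroups of order 4.

3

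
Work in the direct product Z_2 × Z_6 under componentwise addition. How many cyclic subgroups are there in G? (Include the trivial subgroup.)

8

Group the elements of G by the cyclic subgroup they generate; each cyclic subgroup of order d accounts for φ(d) elements.
Cyclic subgroups by order — order 1: 1; order 2: 3; order 3: 1; order 6: 3.
Total: 8.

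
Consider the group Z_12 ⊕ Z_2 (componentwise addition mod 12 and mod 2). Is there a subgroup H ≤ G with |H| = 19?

No

19 does not divide |G| = 24, so by Lagrange no subgroup of order 19 exists.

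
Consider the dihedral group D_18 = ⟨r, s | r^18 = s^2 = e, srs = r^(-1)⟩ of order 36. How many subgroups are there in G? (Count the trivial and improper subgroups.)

|G| = 36, so by Lagrange every subgroup order divides 36. Divisors: 1, 2, 3, 4, 6, 9, 12, 18, 36.
Subgroups by order — order 1: 1; order 2: 19; order 3: 1; order 4: 9; order 6: 7; order 9: 1; order 12: 3; order 18: 3; order 36: 1.
Total: 1 + 19 + 1 + 9 + 7 + 1 + 3 + 3 + 1 = 45.

45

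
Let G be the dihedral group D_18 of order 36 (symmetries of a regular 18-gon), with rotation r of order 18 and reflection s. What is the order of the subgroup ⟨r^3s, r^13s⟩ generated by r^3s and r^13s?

18

|⟨r^3s⟩| = 2 and |⟨r^13s⟩| = 2, so |H| is a multiple of lcm(2, 2) = 2 and divides |G| = 36.
Closing under the operation: H = {e, r^2, r^4, r^6, r^8, r^10, r^12, r^14, r^16, rs, r^3s, r^5s, r^7s, r^9s, r^11s, r^13s, r^15s, r^17s}, so |H| = 18.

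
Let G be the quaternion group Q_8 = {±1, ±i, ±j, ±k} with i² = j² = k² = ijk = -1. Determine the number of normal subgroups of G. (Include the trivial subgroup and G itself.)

6

G has 6 subgroups. Checking conjugation-invariance by order — order 1: 1/1 normal; order 2: 1/1 normal; order 4: 3/3 normal; order 8: 1/1 normal.
Total normal subgroups: 6.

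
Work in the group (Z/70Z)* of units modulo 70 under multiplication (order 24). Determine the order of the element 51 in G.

Compute successive powers of 51 mod 70: 51, 11, 1; 51^3 ≡ 1 (mod 70).
So |⟨51⟩| = 3.

3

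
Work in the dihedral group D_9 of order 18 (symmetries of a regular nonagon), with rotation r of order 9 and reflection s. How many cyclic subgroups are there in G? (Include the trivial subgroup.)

12

Each element a generates a cyclic subgroup ⟨a⟩; distinct elements may generate the same one (a cyclic group of order d has φ(d) generators).
Cyclic subgroups by order — order 1: 1; order 2: 9; order 3: 1; order 9: 1.
Total: 12.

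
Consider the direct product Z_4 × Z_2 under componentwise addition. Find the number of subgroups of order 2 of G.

3

|G| = 8 and 2 | 8, so subgroups of order 2 are possible by Lagrange.
The subgroups of order 2 are: {(0,0), (0,1)}; {(0,0), (2,0)}; {(0,0), (2,1)}.
So G has 3 subgroups of order 2.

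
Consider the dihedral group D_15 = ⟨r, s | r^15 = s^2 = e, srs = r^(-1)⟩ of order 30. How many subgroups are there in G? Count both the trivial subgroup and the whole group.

|G| = 30, so by Lagrange every subgroup order divides 30. Divisors: 1, 2, 3, 5, 6, 10, 15, 30.
Subgroups by order — order 1: 1; order 2: 15; order 3: 1; order 5: 1; order 6: 5; order 10: 3; order 15: 1; order 30: 1.
Total: 1 + 15 + 1 + 1 + 5 + 3 + 1 + 1 = 28.

28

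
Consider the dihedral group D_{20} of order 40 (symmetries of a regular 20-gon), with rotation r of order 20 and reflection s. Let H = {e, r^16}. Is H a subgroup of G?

r^16 ∈ H but its inverse r^4 ∉ H, so H is not a subgroup.

No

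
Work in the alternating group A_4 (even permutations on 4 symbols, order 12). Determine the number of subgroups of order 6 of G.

|G| = 12 and 6 | 12, so subgroups of order 6 are possible by Lagrange.
Checking all subgroups of G, none has order 6.
So G has 0 subgroups of order 6.

0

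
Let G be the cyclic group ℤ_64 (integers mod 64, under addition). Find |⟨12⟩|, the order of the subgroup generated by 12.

16

In ℤ_64, the order of an element a is n/gcd(a, n).
gcd(12, 64) = 4, so |⟨12⟩| = 64/4 = 16.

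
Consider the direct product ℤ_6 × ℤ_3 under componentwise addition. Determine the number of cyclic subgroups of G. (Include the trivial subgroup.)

10

Each element a generates a cyclic subgroup ⟨a⟩; distinct elements may generate the same one (a cyclic group of order d has φ(d) generators).
Cyclic subgroups by order — order 1: 1; order 2: 1; order 3: 4; order 6: 4.
Total: 10.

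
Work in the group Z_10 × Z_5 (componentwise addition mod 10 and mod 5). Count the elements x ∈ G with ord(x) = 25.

An element (a,b) has order lcm(ord(a), ord(b)); count pairs with lcm equal to 25.
Enumerating gives 0 such elements.

0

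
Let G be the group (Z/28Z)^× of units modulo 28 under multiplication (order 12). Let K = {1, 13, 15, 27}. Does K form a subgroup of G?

|K| = 4 divides |G| = 12, consistent with Lagrange.
K contains the identity, every element's inverse is in K, and K is closed under ·: it is a subgroup.

Yes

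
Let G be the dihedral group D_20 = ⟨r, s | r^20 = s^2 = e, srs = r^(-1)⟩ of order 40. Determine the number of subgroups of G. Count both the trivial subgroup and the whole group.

48

|G| = 40, so by Lagrange every subgroup order divides 40. Divisors: 1, 2, 4, 5, 8, 10, 20, 40.
Subgroups by order — order 1: 1; order 2: 21; order 4: 11; order 5: 1; order 8: 5; order 10: 5; order 20: 3; order 40: 1.
Total: 1 + 21 + 11 + 1 + 5 + 5 + 3 + 1 = 48.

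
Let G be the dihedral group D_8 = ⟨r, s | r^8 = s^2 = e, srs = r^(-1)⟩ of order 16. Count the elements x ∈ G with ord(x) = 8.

4

The elements of order 8 are: r, r^3, r^5, r^7.
That's 4.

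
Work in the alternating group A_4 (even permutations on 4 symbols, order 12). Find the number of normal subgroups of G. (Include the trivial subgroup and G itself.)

G has 10 subgroups. Checking conjugation-invariance by order — order 1: 1/1 normal; order 2: 0/3 normal; order 3: 0/4 normal; order 4: 1/1 normal; order 12: 1/1 normal.
Total normal subgroups: 3.

3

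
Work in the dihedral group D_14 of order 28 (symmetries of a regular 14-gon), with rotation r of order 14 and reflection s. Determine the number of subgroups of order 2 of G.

15

|G| = 28 and 2 | 28, so subgroups of order 2 are possible by Lagrange.
The subgroups of order 2 are: {e, r^10s}; {e, r^11s}; {e, r^12s}; {e, r^13s}; … (15 in all).
So G has 15 subgroups of order 2.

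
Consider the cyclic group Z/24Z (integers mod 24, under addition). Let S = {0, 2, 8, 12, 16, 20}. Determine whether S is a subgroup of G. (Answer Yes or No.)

No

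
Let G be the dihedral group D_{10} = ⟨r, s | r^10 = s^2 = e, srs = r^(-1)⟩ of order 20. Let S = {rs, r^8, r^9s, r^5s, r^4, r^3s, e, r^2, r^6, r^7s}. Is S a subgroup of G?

|S| = 10 divides |G| = 20, consistent with Lagrange.
S contains the identity, every element's inverse is in S, and S is closed under ·: it is a subgroup.

Yes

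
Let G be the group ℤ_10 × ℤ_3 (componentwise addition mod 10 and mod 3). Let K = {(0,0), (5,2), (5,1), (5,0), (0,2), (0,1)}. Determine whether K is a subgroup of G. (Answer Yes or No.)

Yes

|K| = 6 divides |G| = 30, consistent with Lagrange.
K contains the identity, every element's inverse is in K, and K is closed under +: it is a subgroup.
In fact K = ⟨(5,1)⟩.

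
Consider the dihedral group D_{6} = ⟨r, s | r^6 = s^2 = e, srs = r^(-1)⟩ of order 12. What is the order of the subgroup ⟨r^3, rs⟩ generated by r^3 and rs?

4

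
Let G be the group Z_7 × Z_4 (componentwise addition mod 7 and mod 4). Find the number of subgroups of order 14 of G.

1

|G| = 28 and 14 | 28, so subgroups of order 14 are possible by Lagrange.
The subgroups of order 14 are: {(0,0), (0,2), (1,0), (1,2), (2,0), (2,2), (3,0), (3,2), (4,0), (4,2), (5,0), (5,2), (6,0), (6,2)}.
So G has 1 subgroup of order 14.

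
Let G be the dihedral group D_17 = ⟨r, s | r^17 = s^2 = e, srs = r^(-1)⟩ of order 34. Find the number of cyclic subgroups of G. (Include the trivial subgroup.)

19

A cyclic subgroup of order d is generated by each of its φ(d) elements of order d, so the cyclic subgroups of order d number (#elements of order d)/φ(d).
Cyclic subgroups by order — order 1: 1; order 2: 17; order 17: 1.
Total: 19.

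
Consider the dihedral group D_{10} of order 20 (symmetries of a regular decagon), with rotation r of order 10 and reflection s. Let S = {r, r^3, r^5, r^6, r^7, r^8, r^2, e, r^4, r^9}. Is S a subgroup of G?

Yes

|S| = 10 divides |G| = 20, consistent with Lagrange.
S contains the identity, every element's inverse is in S, and S is closed under ·: it is a subgroup.
In fact S = ⟨r^9⟩.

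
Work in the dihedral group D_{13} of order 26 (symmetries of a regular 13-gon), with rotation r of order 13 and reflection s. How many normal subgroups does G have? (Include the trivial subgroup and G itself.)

G has 16 subgroups. Checking conjugation-invariance by order — order 1: 1/1 normal; order 2: 0/13 normal; order 13: 1/1 normal; order 26: 1/1 normal.
Total normal subgroups: 3.

3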